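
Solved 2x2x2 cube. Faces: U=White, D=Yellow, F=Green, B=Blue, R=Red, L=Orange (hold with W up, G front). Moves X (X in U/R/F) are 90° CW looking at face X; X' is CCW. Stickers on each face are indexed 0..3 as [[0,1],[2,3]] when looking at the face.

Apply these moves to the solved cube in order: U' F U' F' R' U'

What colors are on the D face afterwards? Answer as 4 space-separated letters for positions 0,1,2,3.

Answer: R O Y G

Derivation:
After move 1 (U'): U=WWWW F=OOGG R=GGRR B=RRBB L=BBOO
After move 2 (F): F=GOGO U=WWOB R=WGWR D=RGYY L=BYOY
After move 3 (U'): U=WBWO F=BYGO R=GOWR B=WGBB L=RROY
After move 4 (F'): F=YOBG U=WBGW R=GORR D=RYYY L=ROOW
After move 5 (R'): R=ORGR U=WBGW F=YBBW D=ROYG B=YGYB
After move 6 (U'): U=BWWG F=ROBW R=YBGR B=ORYB L=YGOW
Query: D face = ROYG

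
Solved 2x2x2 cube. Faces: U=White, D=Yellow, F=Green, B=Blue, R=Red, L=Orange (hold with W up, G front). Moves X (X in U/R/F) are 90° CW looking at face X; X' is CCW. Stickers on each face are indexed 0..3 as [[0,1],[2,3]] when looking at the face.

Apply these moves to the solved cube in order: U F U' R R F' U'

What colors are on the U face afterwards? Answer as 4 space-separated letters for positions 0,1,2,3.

After move 1 (U): U=WWWW F=RRGG R=BBRR B=OOBB L=GGOO
After move 2 (F): F=GRGR U=WWOG R=WBWR D=RBYY L=GYOY
After move 3 (U'): U=WGWO F=GYGR R=GRWR B=WBBB L=OOOY
After move 4 (R): R=WGRR U=WYWR F=GBGY D=RBYW B=OBGB
After move 5 (R): R=RWRG U=WBWY F=GBGW D=RGYO B=RBYB
After move 6 (F'): F=BWGG U=WBRR R=GWRG D=OYYO L=OYOW
After move 7 (U'): U=BRWR F=OYGG R=BWRG B=GWYB L=RBOW
Query: U face = BRWR

Answer: B R W R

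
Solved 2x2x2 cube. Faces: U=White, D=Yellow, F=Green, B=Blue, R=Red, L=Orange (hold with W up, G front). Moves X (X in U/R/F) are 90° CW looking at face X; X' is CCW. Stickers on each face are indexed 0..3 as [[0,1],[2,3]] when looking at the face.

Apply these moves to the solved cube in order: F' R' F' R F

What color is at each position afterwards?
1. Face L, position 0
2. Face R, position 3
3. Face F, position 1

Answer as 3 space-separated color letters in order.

After move 1 (F'): F=GGGG U=WWRR R=YRYR D=OOYY L=OWOW
After move 2 (R'): R=RRYY U=WBRB F=GWGR D=OGYG B=YBOB
After move 3 (F'): F=WRGG U=WBRY R=GROY D=WWYG L=OBOR
After move 4 (R): R=OGYR U=WRRG F=WWGG D=WOYY B=YBBB
After move 5 (F): F=GWGW U=WRRB R=RGGR D=YOYY L=OWOO
Query 1: L[0] = O
Query 2: R[3] = R
Query 3: F[1] = W

Answer: O R W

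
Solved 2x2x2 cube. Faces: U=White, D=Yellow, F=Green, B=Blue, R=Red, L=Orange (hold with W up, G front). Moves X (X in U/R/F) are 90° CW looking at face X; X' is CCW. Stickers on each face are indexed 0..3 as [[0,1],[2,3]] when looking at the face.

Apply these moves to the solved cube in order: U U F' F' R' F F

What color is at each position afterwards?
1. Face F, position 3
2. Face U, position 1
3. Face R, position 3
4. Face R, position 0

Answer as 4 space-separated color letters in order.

Answer: G B R O

Derivation:
After move 1 (U): U=WWWW F=RRGG R=BBRR B=OOBB L=GGOO
After move 2 (U): U=WWWW F=BBGG R=OORR B=GGBB L=RROO
After move 3 (F'): F=BGBG U=WWOR R=YOYR D=ROYY L=RWOW
After move 4 (F'): F=GGBB U=WWYY R=OORR D=WWYY L=RROO
After move 5 (R'): R=OROR U=WBYG F=GWBY D=WGYB B=YGWB
After move 6 (F): F=BGYW U=WBOR R=YRGR D=OOYB L=RWOG
After move 7 (F): F=YBWG U=WBGW R=ORRR D=GYYB L=ROOO
Query 1: F[3] = G
Query 2: U[1] = B
Query 3: R[3] = R
Query 4: R[0] = O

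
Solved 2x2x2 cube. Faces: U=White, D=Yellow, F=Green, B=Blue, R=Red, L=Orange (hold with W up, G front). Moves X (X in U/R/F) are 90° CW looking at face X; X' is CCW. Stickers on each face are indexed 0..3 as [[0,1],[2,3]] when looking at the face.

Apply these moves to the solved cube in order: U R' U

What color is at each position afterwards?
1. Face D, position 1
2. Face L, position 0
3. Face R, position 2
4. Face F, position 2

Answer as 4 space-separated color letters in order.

Answer: R R B G

Derivation:
After move 1 (U): U=WWWW F=RRGG R=BBRR B=OOBB L=GGOO
After move 2 (R'): R=BRBR U=WBWO F=RWGW D=YRYG B=YOYB
After move 3 (U): U=WWOB F=BRGW R=YOBR B=GGYB L=RWOO
Query 1: D[1] = R
Query 2: L[0] = R
Query 3: R[2] = B
Query 4: F[2] = G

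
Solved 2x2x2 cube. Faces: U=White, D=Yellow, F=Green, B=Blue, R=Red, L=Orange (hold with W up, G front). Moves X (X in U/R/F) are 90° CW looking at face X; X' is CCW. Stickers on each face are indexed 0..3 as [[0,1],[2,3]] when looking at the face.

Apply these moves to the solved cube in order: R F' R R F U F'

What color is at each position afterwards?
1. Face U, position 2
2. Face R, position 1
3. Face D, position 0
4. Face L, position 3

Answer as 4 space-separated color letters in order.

Answer: G B Y G

Derivation:
After move 1 (R): R=RRRR U=WGWG F=GYGY D=YBYB B=WBWB
After move 2 (F'): F=YYGG U=WGRR R=BRYR D=OOYB L=OGOW
After move 3 (R): R=YBRR U=WYRG F=YOGB D=OWYW B=RBGB
After move 4 (R): R=RYRB U=WORB F=YWGW D=OGYR B=GBYB
After move 5 (F): F=GYWW U=WOWG R=RYBB D=RRYR L=OOOG
After move 6 (U): U=WWGO F=RYWW R=GBBB B=OOYB L=GYOG
After move 7 (F'): F=YWRW U=WWGB R=RBRB D=YGYR L=GOOG
Query 1: U[2] = G
Query 2: R[1] = B
Query 3: D[0] = Y
Query 4: L[3] = G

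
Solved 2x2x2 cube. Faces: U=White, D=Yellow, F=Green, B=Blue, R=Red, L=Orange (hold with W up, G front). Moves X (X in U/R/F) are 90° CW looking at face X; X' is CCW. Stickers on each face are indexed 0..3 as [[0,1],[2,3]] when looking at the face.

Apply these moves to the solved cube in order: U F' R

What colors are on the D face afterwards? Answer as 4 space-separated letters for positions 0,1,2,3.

Answer: G B Y O

Derivation:
After move 1 (U): U=WWWW F=RRGG R=BBRR B=OOBB L=GGOO
After move 2 (F'): F=RGRG U=WWBR R=YBYR D=GOYY L=GWOW
After move 3 (R): R=YYRB U=WGBG F=RORY D=GBYO B=ROWB
Query: D face = GBYO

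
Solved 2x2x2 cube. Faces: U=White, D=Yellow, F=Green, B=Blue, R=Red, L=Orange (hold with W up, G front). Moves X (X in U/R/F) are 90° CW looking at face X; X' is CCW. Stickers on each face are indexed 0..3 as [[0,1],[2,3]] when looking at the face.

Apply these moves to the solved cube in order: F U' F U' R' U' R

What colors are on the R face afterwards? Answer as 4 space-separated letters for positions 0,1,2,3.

After move 1 (F): F=GGGG U=WWOO R=WRWR D=RRYY L=OYOY
After move 2 (U'): U=WOWO F=OYGG R=GGWR B=WRBB L=BBOY
After move 3 (F): F=GOGY U=WOYB R=WGOR D=WGYY L=BROR
After move 4 (U'): U=OBWY F=BRGY R=GOOR B=WGBB L=WROR
After move 5 (R'): R=ORGO U=OBWW F=BBGY D=WRYY B=YGGB
After move 6 (U'): U=BWOW F=WRGY R=BBGO B=ORGB L=YGOR
After move 7 (R): R=GBOB U=BROY F=WRGY D=WGYO B=WRWB
Query: R face = GBOB

Answer: G B O B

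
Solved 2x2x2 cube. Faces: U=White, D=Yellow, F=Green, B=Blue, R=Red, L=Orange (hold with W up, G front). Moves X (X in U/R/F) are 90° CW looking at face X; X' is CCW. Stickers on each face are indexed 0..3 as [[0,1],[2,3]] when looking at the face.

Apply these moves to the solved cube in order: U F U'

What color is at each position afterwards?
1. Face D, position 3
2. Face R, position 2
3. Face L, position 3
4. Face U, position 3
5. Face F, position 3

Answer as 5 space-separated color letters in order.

Answer: Y W Y O R

Derivation:
After move 1 (U): U=WWWW F=RRGG R=BBRR B=OOBB L=GGOO
After move 2 (F): F=GRGR U=WWOG R=WBWR D=RBYY L=GYOY
After move 3 (U'): U=WGWO F=GYGR R=GRWR B=WBBB L=OOOY
Query 1: D[3] = Y
Query 2: R[2] = W
Query 3: L[3] = Y
Query 4: U[3] = O
Query 5: F[3] = R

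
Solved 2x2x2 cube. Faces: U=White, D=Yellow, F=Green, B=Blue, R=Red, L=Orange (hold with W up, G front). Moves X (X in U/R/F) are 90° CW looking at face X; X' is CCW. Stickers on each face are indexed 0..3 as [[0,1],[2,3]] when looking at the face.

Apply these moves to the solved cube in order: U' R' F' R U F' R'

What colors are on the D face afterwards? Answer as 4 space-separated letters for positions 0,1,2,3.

Answer: O G Y O

Derivation:
After move 1 (U'): U=WWWW F=OOGG R=GGRR B=RRBB L=BBOO
After move 2 (R'): R=GRGR U=WBWR F=OWGW D=YOYG B=YRYB
After move 3 (F'): F=WWOG U=WBGG R=ORYR D=BOYG L=BROW
After move 4 (R): R=YORR U=WWGG F=WOOG D=BYYY B=GRBB
After move 5 (U): U=GWGW F=YOOG R=GRRR B=BRBB L=WOOW
After move 6 (F'): F=OGYO U=GWGR R=YRBR D=OWYY L=WWOG
After move 7 (R'): R=RRYB U=GBGB F=OWYR D=OGYO B=YRWB
Query: D face = OGYO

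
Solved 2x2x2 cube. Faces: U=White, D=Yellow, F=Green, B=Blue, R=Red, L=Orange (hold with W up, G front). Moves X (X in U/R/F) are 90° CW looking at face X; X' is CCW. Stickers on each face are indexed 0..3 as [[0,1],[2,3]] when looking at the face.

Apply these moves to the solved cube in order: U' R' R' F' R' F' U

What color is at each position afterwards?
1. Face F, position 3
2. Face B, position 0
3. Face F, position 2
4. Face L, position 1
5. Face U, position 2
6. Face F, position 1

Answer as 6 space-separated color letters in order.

After move 1 (U'): U=WWWW F=OOGG R=GGRR B=RRBB L=BBOO
After move 2 (R'): R=GRGR U=WBWR F=OWGW D=YOYG B=YRYB
After move 3 (R'): R=RRGG U=WYWY F=OBGR D=YWYW B=GROB
After move 4 (F'): F=BROG U=WYRG R=WRYG D=BOYW L=BYOW
After move 5 (R'): R=RGWY U=WORG F=BYOG D=BRYG B=WROB
After move 6 (F'): F=YGBO U=WORW R=RGBY D=YWYG L=BGOR
After move 7 (U): U=RWWO F=RGBO R=WRBY B=BGOB L=YGOR
Query 1: F[3] = O
Query 2: B[0] = B
Query 3: F[2] = B
Query 4: L[1] = G
Query 5: U[2] = W
Query 6: F[1] = G

Answer: O B B G W G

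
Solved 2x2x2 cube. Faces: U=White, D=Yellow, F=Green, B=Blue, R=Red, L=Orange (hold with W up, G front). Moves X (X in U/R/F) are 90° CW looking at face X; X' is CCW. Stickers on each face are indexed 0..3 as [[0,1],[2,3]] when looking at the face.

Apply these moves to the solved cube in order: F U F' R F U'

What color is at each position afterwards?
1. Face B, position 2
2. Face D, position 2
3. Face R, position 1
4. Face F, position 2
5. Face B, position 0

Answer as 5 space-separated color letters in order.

After move 1 (F): F=GGGG U=WWOO R=WRWR D=RRYY L=OYOY
After move 2 (U): U=OWOW F=WRGG R=BBWR B=OYBB L=GGOY
After move 3 (F'): F=RGWG U=OWBW R=RBRR D=GYYY L=GWOO
After move 4 (R): R=RRRB U=OGBG F=RYWY D=GBYO B=WYWB
After move 5 (F): F=WRYY U=OGOW R=BRGB D=RRYO L=GGOB
After move 6 (U'): U=GWOO F=GGYY R=WRGB B=BRWB L=WYOB
Query 1: B[2] = W
Query 2: D[2] = Y
Query 3: R[1] = R
Query 4: F[2] = Y
Query 5: B[0] = B

Answer: W Y R Y B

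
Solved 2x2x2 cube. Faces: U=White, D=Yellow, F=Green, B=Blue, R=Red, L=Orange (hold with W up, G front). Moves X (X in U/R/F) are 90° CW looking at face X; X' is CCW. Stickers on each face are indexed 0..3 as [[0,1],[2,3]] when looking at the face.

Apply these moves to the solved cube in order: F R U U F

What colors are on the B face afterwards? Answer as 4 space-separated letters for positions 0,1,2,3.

After move 1 (F): F=GGGG U=WWOO R=WRWR D=RRYY L=OYOY
After move 2 (R): R=WWRR U=WGOG F=GRGY D=RBYB B=OBWB
After move 3 (U): U=OWGG F=WWGY R=OBRR B=OYWB L=GROY
After move 4 (U): U=GOGW F=OBGY R=OYRR B=GRWB L=WWOY
After move 5 (F): F=GOYB U=GOYW R=GYWR D=ROYB L=WROB
Query: B face = GRWB

Answer: G R W B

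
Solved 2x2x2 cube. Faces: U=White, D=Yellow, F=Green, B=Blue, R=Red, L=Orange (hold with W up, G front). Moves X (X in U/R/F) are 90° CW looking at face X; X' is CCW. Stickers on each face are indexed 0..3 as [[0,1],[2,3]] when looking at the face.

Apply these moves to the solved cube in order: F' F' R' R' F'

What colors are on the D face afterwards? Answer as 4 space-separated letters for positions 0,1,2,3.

After move 1 (F'): F=GGGG U=WWRR R=YRYR D=OOYY L=OWOW
After move 2 (F'): F=GGGG U=WWYY R=OROR D=WWYY L=OROR
After move 3 (R'): R=RROO U=WBYB F=GWGY D=WGYG B=YBWB
After move 4 (R'): R=RORO U=WWYY F=GBGB D=WWYY B=GBGB
After move 5 (F'): F=BBGG U=WWRR R=WOWO D=RRYY L=OYOY
Query: D face = RRYY

Answer: R R Y Y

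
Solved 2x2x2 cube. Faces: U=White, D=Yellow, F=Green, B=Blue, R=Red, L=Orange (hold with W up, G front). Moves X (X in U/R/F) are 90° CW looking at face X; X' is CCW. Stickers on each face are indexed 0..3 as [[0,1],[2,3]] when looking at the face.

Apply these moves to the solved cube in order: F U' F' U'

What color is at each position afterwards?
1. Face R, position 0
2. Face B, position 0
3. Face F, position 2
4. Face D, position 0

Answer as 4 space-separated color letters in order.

After move 1 (F): F=GGGG U=WWOO R=WRWR D=RRYY L=OYOY
After move 2 (U'): U=WOWO F=OYGG R=GGWR B=WRBB L=BBOY
After move 3 (F'): F=YGOG U=WOGW R=RGRR D=BYYY L=BOOW
After move 4 (U'): U=OWWG F=BOOG R=YGRR B=RGBB L=WROW
Query 1: R[0] = Y
Query 2: B[0] = R
Query 3: F[2] = O
Query 4: D[0] = B

Answer: Y R O B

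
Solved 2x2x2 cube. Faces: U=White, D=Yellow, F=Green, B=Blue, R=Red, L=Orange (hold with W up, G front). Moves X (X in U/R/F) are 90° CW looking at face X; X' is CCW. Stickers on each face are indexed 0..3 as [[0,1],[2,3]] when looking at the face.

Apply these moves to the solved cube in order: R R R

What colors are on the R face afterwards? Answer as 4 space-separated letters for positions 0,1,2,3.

Answer: R R R R

Derivation:
After move 1 (R): R=RRRR U=WGWG F=GYGY D=YBYB B=WBWB
After move 2 (R): R=RRRR U=WYWY F=GBGB D=YWYW B=GBGB
After move 3 (R): R=RRRR U=WBWB F=GWGW D=YGYG B=YBYB
Query: R face = RRRR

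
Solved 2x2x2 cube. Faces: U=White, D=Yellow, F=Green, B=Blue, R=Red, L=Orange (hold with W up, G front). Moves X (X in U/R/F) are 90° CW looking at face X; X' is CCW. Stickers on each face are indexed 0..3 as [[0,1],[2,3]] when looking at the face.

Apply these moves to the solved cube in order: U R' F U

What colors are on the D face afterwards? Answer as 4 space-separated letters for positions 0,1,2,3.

Answer: B B Y G

Derivation:
After move 1 (U): U=WWWW F=RRGG R=BBRR B=OOBB L=GGOO
After move 2 (R'): R=BRBR U=WBWO F=RWGW D=YRYG B=YOYB
After move 3 (F): F=GRWW U=WBOG R=WROR D=BBYG L=GYOR
After move 4 (U): U=OWGB F=WRWW R=YOOR B=GYYB L=GROR
Query: D face = BBYG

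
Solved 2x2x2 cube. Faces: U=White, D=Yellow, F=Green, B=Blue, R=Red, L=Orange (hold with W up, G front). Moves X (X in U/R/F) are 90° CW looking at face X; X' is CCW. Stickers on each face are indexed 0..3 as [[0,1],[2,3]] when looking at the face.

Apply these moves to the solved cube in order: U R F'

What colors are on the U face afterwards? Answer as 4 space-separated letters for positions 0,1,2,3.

After move 1 (U): U=WWWW F=RRGG R=BBRR B=OOBB L=GGOO
After move 2 (R): R=RBRB U=WRWG F=RYGY D=YBYO B=WOWB
After move 3 (F'): F=YYRG U=WRRR R=BBYB D=GOYO L=GGOW
Query: U face = WRRR

Answer: W R R R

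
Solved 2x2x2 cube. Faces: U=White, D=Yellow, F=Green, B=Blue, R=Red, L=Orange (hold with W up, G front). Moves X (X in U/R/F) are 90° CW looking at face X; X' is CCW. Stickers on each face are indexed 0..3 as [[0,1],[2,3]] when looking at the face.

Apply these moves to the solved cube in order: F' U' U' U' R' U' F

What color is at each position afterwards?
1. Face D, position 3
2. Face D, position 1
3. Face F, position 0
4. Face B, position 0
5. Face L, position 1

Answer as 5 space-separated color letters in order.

Answer: G Y G B O

Derivation:
After move 1 (F'): F=GGGG U=WWRR R=YRYR D=OOYY L=OWOW
After move 2 (U'): U=WRWR F=OWGG R=GGYR B=YRBB L=BBOW
After move 3 (U'): U=RRWW F=BBGG R=OWYR B=GGBB L=YROW
After move 4 (U'): U=RWRW F=YRGG R=BBYR B=OWBB L=GGOW
After move 5 (R'): R=BRBY U=RBRO F=YWGW D=ORYG B=YWOB
After move 6 (U'): U=BORR F=GGGW R=YWBY B=BROB L=YWOW
After move 7 (F): F=GGWG U=BOWW R=RWRY D=BYYG L=YOOR
Query 1: D[3] = G
Query 2: D[1] = Y
Query 3: F[0] = G
Query 4: B[0] = B
Query 5: L[1] = O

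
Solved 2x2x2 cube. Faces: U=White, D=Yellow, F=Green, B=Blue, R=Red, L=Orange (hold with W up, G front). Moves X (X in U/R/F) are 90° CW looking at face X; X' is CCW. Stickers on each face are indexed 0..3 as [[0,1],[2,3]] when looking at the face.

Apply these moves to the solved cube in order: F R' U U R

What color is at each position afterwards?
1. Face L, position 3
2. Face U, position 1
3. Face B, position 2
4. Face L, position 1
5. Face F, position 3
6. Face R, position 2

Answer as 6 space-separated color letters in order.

After move 1 (F): F=GGGG U=WWOO R=WRWR D=RRYY L=OYOY
After move 2 (R'): R=RRWW U=WBOB F=GWGO D=RGYG B=YBRB
After move 3 (U): U=OWBB F=RRGO R=YBWW B=OYRB L=GWOY
After move 4 (U): U=BOBW F=YBGO R=OYWW B=GWRB L=RROY
After move 5 (R): R=WOWY U=BBBO F=YGGG D=RRYG B=WWOB
Query 1: L[3] = Y
Query 2: U[1] = B
Query 3: B[2] = O
Query 4: L[1] = R
Query 5: F[3] = G
Query 6: R[2] = W

Answer: Y B O R G W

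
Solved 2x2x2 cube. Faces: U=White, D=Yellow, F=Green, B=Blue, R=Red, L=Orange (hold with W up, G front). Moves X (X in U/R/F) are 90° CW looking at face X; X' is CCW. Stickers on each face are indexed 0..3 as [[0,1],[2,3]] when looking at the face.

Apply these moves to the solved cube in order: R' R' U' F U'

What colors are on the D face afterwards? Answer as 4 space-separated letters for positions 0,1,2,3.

Answer: R G Y W

Derivation:
After move 1 (R'): R=RRRR U=WBWB F=GWGW D=YGYG B=YBYB
After move 2 (R'): R=RRRR U=WYWY F=GBGB D=YWYW B=GBGB
After move 3 (U'): U=YYWW F=OOGB R=GBRR B=RRGB L=GBOO
After move 4 (F): F=GOBO U=YYOB R=WBWR D=RGYW L=GYOW
After move 5 (U'): U=YBYO F=GYBO R=GOWR B=WBGB L=RROW
Query: D face = RGYW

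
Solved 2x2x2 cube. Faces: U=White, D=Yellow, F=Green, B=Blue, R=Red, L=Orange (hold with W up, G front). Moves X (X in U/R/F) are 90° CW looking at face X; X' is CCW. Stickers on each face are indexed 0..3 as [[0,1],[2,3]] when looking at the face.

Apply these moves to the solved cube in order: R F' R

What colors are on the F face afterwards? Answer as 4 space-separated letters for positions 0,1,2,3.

Answer: Y O G B

Derivation:
After move 1 (R): R=RRRR U=WGWG F=GYGY D=YBYB B=WBWB
After move 2 (F'): F=YYGG U=WGRR R=BRYR D=OOYB L=OGOW
After move 3 (R): R=YBRR U=WYRG F=YOGB D=OWYW B=RBGB
Query: F face = YOGB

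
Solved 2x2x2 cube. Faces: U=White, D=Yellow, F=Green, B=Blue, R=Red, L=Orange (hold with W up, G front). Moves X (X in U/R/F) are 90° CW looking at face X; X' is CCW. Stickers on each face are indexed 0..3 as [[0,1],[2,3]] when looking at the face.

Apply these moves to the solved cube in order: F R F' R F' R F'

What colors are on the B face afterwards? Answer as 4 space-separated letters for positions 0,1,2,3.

After move 1 (F): F=GGGG U=WWOO R=WRWR D=RRYY L=OYOY
After move 2 (R): R=WWRR U=WGOG F=GRGY D=RBYB B=OBWB
After move 3 (F'): F=RYGG U=WGWR R=BWRR D=YYYB L=OGOO
After move 4 (R): R=RBRW U=WYWG F=RYGB D=YWYO B=RBGB
After move 5 (F'): F=YBRG U=WYRR R=WBYW D=GOYO L=OGOW
After move 6 (R): R=YWWB U=WBRG F=YORO D=GGYR B=RBYB
After move 7 (F'): F=OOYR U=WBYW R=GWGB D=GWYR L=OGOR
Query: B face = RBYB

Answer: R B Y B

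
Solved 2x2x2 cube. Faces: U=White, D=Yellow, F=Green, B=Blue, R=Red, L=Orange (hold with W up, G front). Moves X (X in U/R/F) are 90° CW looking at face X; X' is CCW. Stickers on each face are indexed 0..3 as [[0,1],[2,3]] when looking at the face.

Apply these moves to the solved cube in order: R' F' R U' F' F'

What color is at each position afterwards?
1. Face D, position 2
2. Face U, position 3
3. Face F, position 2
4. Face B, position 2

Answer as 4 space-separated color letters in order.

After move 1 (R'): R=RRRR U=WBWB F=GWGW D=YGYG B=YBYB
After move 2 (F'): F=WWGG U=WBRR R=GRYR D=OOYG L=OBOW
After move 3 (R): R=YGRR U=WWRG F=WOGG D=OYYY B=RBBB
After move 4 (U'): U=WGWR F=OBGG R=WORR B=YGBB L=RBOW
After move 5 (F'): F=BGOG U=WGWR R=YOOR D=BWYY L=RROW
After move 6 (F'): F=GGBO U=WGYO R=WOBR D=RWYY L=RROW
Query 1: D[2] = Y
Query 2: U[3] = O
Query 3: F[2] = B
Query 4: B[2] = B

Answer: Y O B B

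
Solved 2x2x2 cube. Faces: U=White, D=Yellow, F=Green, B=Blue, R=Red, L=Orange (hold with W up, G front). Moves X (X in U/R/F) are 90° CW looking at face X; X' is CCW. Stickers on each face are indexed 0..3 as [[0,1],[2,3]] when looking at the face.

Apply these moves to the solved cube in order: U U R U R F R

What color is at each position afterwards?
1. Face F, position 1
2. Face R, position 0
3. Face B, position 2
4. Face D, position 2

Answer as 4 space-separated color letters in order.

Answer: R Y O Y

Derivation:
After move 1 (U): U=WWWW F=RRGG R=BBRR B=OOBB L=GGOO
After move 2 (U): U=WWWW F=BBGG R=OORR B=GGBB L=RROO
After move 3 (R): R=RORO U=WBWG F=BYGY D=YBYG B=WGWB
After move 4 (U): U=WWGB F=ROGY R=WGRO B=RRWB L=BYOO
After move 5 (R): R=RWOG U=WOGY F=RBGG D=YWYR B=BRWB
After move 6 (F): F=GRGB U=WOOY R=GWYG D=ORYR L=BYOW
After move 7 (R): R=YGGW U=WROB F=GRGR D=OWYB B=YROB
Query 1: F[1] = R
Query 2: R[0] = Y
Query 3: B[2] = O
Query 4: D[2] = Y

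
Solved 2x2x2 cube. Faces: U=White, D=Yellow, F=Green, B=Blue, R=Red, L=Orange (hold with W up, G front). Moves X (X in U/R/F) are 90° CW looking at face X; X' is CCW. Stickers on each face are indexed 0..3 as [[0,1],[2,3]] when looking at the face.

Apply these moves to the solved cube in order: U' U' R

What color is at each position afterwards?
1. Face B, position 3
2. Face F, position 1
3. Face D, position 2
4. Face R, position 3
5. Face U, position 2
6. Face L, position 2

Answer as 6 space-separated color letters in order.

Answer: B Y Y O W O

Derivation:
After move 1 (U'): U=WWWW F=OOGG R=GGRR B=RRBB L=BBOO
After move 2 (U'): U=WWWW F=BBGG R=OORR B=GGBB L=RROO
After move 3 (R): R=RORO U=WBWG F=BYGY D=YBYG B=WGWB
Query 1: B[3] = B
Query 2: F[1] = Y
Query 3: D[2] = Y
Query 4: R[3] = O
Query 5: U[2] = W
Query 6: L[2] = O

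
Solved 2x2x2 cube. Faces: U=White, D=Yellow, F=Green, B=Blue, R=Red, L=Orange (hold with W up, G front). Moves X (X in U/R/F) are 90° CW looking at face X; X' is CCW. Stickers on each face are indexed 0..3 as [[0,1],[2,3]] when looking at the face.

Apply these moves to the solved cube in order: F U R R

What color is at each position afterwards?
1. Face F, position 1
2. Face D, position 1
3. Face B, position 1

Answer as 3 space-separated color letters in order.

Answer: B W Y

Derivation:
After move 1 (F): F=GGGG U=WWOO R=WRWR D=RRYY L=OYOY
After move 2 (U): U=OWOW F=WRGG R=BBWR B=OYBB L=GGOY
After move 3 (R): R=WBRB U=OROG F=WRGY D=RBYO B=WYWB
After move 4 (R): R=RWBB U=OROY F=WBGO D=RWYW B=GYRB
Query 1: F[1] = B
Query 2: D[1] = W
Query 3: B[1] = Y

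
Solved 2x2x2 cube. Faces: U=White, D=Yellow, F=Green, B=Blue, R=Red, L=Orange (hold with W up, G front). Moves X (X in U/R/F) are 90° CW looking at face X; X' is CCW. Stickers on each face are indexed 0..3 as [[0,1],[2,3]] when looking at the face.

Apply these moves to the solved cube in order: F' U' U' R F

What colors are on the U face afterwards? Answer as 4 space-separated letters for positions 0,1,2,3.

Answer: R B W R

Derivation:
After move 1 (F'): F=GGGG U=WWRR R=YRYR D=OOYY L=OWOW
After move 2 (U'): U=WRWR F=OWGG R=GGYR B=YRBB L=BBOW
After move 3 (U'): U=RRWW F=BBGG R=OWYR B=GGBB L=YROW
After move 4 (R): R=YORW U=RBWG F=BOGY D=OBYG B=WGRB
After move 5 (F): F=GBYO U=RBWR R=WOGW D=RYYG L=YOOB
Query: U face = RBWR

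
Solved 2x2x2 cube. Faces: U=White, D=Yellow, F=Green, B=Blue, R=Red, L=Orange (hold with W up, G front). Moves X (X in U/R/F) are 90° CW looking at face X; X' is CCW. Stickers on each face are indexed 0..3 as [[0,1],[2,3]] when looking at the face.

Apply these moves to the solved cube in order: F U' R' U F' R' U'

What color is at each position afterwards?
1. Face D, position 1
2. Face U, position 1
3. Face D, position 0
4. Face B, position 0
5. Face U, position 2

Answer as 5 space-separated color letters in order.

After move 1 (F): F=GGGG U=WWOO R=WRWR D=RRYY L=OYOY
After move 2 (U'): U=WOWO F=OYGG R=GGWR B=WRBB L=BBOY
After move 3 (R'): R=GRGW U=WBWW F=OOGO D=RYYG B=YRRB
After move 4 (U): U=WWWB F=GRGO R=YRGW B=BBRB L=OOOY
After move 5 (F'): F=ROGG U=WWYG R=YRRW D=OYYG L=OBOW
After move 6 (R'): R=RWYR U=WRYB F=RWGG D=OOYG B=GBYB
After move 7 (U'): U=RBWY F=OBGG R=RWYR B=RWYB L=GBOW
Query 1: D[1] = O
Query 2: U[1] = B
Query 3: D[0] = O
Query 4: B[0] = R
Query 5: U[2] = W

Answer: O B O R W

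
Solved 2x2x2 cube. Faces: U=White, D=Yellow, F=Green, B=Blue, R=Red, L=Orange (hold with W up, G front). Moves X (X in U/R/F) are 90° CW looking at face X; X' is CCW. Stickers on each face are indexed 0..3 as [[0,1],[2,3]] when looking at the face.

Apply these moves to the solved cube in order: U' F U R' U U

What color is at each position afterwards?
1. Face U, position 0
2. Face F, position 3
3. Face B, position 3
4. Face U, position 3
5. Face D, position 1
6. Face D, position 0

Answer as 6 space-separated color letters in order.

After move 1 (U'): U=WWWW F=OOGG R=GGRR B=RRBB L=BBOO
After move 2 (F): F=GOGO U=WWOB R=WGWR D=RGYY L=BYOY
After move 3 (U): U=OWBW F=WGGO R=RRWR B=BYBB L=GOOY
After move 4 (R'): R=RRRW U=OBBB F=WWGW D=RGYO B=YYGB
After move 5 (U): U=BOBB F=RRGW R=YYRW B=GOGB L=WWOY
After move 6 (U): U=BBBO F=YYGW R=GORW B=WWGB L=RROY
Query 1: U[0] = B
Query 2: F[3] = W
Query 3: B[3] = B
Query 4: U[3] = O
Query 5: D[1] = G
Query 6: D[0] = R

Answer: B W B O G R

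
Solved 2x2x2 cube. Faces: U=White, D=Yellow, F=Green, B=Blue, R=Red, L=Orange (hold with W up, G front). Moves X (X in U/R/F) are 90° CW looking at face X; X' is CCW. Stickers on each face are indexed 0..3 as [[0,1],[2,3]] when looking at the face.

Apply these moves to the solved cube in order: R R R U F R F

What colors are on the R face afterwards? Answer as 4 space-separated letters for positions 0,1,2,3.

Answer: O B R B

Derivation:
After move 1 (R): R=RRRR U=WGWG F=GYGY D=YBYB B=WBWB
After move 2 (R): R=RRRR U=WYWY F=GBGB D=YWYW B=GBGB
After move 3 (R): R=RRRR U=WBWB F=GWGW D=YGYG B=YBYB
After move 4 (U): U=WWBB F=RRGW R=YBRR B=OOYB L=GWOO
After move 5 (F): F=GRWR U=WWOW R=BBBR D=RYYG L=GYOG
After move 6 (R): R=BBRB U=WROR F=GYWG D=RYYO B=WOWB
After move 7 (F): F=WGGY U=WRGY R=OBRB D=RBYO L=GROY
Query: R face = OBRB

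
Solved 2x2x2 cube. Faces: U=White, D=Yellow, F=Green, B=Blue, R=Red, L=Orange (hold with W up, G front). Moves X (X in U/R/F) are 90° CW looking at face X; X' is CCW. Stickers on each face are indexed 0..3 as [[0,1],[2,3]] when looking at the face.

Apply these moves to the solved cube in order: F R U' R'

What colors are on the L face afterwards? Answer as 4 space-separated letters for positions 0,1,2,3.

After move 1 (F): F=GGGG U=WWOO R=WRWR D=RRYY L=OYOY
After move 2 (R): R=WWRR U=WGOG F=GRGY D=RBYB B=OBWB
After move 3 (U'): U=GGWO F=OYGY R=GRRR B=WWWB L=OBOY
After move 4 (R'): R=RRGR U=GWWW F=OGGO D=RYYY B=BWBB
Query: L face = OBOY

Answer: O B O Y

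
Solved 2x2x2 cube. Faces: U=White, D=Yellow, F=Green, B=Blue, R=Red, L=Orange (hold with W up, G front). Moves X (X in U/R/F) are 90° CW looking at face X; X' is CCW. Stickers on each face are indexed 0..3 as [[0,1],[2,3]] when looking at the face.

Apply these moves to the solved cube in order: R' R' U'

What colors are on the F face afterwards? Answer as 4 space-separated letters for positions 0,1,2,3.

After move 1 (R'): R=RRRR U=WBWB F=GWGW D=YGYG B=YBYB
After move 2 (R'): R=RRRR U=WYWY F=GBGB D=YWYW B=GBGB
After move 3 (U'): U=YYWW F=OOGB R=GBRR B=RRGB L=GBOO
Query: F face = OOGB

Answer: O O G B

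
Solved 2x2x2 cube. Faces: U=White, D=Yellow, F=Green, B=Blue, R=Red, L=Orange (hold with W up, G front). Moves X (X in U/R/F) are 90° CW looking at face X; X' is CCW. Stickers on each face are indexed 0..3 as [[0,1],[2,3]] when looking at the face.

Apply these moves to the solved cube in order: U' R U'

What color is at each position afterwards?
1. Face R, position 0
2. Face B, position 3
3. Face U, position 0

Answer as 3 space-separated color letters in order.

After move 1 (U'): U=WWWW F=OOGG R=GGRR B=RRBB L=BBOO
After move 2 (R): R=RGRG U=WOWG F=OYGY D=YBYR B=WRWB
After move 3 (U'): U=OGWW F=BBGY R=OYRG B=RGWB L=WROO
Query 1: R[0] = O
Query 2: B[3] = B
Query 3: U[0] = O

Answer: O B O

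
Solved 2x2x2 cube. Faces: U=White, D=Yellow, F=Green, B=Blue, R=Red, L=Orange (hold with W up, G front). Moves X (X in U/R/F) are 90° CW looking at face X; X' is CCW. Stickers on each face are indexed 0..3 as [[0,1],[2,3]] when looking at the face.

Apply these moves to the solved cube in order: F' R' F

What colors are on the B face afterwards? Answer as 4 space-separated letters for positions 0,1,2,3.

Answer: Y B O B

Derivation:
After move 1 (F'): F=GGGG U=WWRR R=YRYR D=OOYY L=OWOW
After move 2 (R'): R=RRYY U=WBRB F=GWGR D=OGYG B=YBOB
After move 3 (F): F=GGRW U=WBWW R=RRBY D=YRYG L=OOOG
Query: B face = YBOB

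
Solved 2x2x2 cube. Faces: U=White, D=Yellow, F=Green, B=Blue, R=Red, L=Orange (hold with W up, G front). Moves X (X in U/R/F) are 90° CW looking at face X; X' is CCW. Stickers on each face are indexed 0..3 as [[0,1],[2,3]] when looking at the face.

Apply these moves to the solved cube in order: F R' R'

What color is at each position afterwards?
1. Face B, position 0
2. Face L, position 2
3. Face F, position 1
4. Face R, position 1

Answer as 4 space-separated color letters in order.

Answer: G O B W

Derivation:
After move 1 (F): F=GGGG U=WWOO R=WRWR D=RRYY L=OYOY
After move 2 (R'): R=RRWW U=WBOB F=GWGO D=RGYG B=YBRB
After move 3 (R'): R=RWRW U=WROY F=GBGB D=RWYO B=GBGB
Query 1: B[0] = G
Query 2: L[2] = O
Query 3: F[1] = B
Query 4: R[1] = W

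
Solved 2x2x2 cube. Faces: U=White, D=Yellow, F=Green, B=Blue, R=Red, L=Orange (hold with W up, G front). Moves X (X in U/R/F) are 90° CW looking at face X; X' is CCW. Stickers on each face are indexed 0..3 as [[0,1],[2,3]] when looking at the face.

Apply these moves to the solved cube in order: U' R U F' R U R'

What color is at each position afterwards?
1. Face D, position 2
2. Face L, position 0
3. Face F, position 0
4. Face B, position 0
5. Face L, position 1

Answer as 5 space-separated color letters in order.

After move 1 (U'): U=WWWW F=OOGG R=GGRR B=RRBB L=BBOO
After move 2 (R): R=RGRG U=WOWG F=OYGY D=YBYR B=WRWB
After move 3 (U): U=WWGO F=RGGY R=WRRG B=BBWB L=OYOO
After move 4 (F'): F=GYRG U=WWWR R=BRYG D=YOYR L=OOOG
After move 5 (R): R=YBGR U=WYWG F=GORR D=YWYB B=RBWB
After move 6 (U): U=WWGY F=YBRR R=RBGR B=OOWB L=GOOG
After move 7 (R'): R=BRRG U=WWGO F=YWRY D=YBYR B=BOWB
Query 1: D[2] = Y
Query 2: L[0] = G
Query 3: F[0] = Y
Query 4: B[0] = B
Query 5: L[1] = O

Answer: Y G Y B O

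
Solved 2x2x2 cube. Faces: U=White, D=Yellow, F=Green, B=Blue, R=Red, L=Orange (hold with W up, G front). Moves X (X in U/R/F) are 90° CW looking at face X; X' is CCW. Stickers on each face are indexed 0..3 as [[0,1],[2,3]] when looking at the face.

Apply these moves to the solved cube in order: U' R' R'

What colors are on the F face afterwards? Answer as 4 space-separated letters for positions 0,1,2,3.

Answer: O B G R

Derivation:
After move 1 (U'): U=WWWW F=OOGG R=GGRR B=RRBB L=BBOO
After move 2 (R'): R=GRGR U=WBWR F=OWGW D=YOYG B=YRYB
After move 3 (R'): R=RRGG U=WYWY F=OBGR D=YWYW B=GROB
Query: F face = OBGR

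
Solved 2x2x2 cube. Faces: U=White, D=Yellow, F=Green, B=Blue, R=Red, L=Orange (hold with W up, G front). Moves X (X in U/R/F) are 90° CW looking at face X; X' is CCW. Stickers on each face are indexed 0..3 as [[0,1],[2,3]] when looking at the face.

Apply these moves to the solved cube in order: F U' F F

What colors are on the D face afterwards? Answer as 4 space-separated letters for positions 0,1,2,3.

After move 1 (F): F=GGGG U=WWOO R=WRWR D=RRYY L=OYOY
After move 2 (U'): U=WOWO F=OYGG R=GGWR B=WRBB L=BBOY
After move 3 (F): F=GOGY U=WOYB R=WGOR D=WGYY L=BROR
After move 4 (F): F=GGYO U=WORR R=YGBR D=OWYY L=BWOG
Query: D face = OWYY

Answer: O W Y Y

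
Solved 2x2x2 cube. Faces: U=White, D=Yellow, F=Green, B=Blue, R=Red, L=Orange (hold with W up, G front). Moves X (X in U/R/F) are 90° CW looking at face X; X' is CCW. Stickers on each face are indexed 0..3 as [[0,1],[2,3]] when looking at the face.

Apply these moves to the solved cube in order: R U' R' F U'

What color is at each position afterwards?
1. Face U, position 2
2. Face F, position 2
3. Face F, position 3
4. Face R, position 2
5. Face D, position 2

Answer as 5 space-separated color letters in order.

Answer: G W G R Y

Derivation:
After move 1 (R): R=RRRR U=WGWG F=GYGY D=YBYB B=WBWB
After move 2 (U'): U=GGWW F=OOGY R=GYRR B=RRWB L=WBOO
After move 3 (R'): R=YRGR U=GWWR F=OGGW D=YOYY B=BRBB
After move 4 (F): F=GOWG U=GWOB R=WRRR D=GYYY L=WYOO
After move 5 (U'): U=WBGO F=WYWG R=GORR B=WRBB L=BROO
Query 1: U[2] = G
Query 2: F[2] = W
Query 3: F[3] = G
Query 4: R[2] = R
Query 5: D[2] = Y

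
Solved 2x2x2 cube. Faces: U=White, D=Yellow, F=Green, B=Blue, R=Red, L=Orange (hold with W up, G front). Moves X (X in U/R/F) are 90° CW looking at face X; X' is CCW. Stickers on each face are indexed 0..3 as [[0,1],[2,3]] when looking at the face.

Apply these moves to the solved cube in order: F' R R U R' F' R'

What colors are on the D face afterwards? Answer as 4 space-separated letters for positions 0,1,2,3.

After move 1 (F'): F=GGGG U=WWRR R=YRYR D=OOYY L=OWOW
After move 2 (R): R=YYRR U=WGRG F=GOGY D=OBYB B=RBWB
After move 3 (R): R=RYRY U=WORY F=GBGB D=OWYR B=GBGB
After move 4 (U): U=RWYO F=RYGB R=GBRY B=OWGB L=GBOW
After move 5 (R'): R=BYGR U=RGYO F=RWGO D=OYYB B=RWWB
After move 6 (F'): F=WORG U=RGBG R=YYOR D=BWYB L=GOOY
After move 7 (R'): R=YRYO U=RWBR F=WGRG D=BOYG B=BWWB
Query: D face = BOYG

Answer: B O Y G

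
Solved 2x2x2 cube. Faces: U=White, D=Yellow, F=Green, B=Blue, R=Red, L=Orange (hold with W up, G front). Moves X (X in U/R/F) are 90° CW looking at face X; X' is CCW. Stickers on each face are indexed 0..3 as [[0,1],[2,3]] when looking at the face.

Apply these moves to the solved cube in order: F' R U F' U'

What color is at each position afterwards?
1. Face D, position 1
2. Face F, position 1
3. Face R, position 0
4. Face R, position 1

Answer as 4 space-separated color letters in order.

Answer: W G Y Y

Derivation:
After move 1 (F'): F=GGGG U=WWRR R=YRYR D=OOYY L=OWOW
After move 2 (R): R=YYRR U=WGRG F=GOGY D=OBYB B=RBWB
After move 3 (U): U=RWGG F=YYGY R=RBRR B=OWWB L=GOOW
After move 4 (F'): F=YYYG U=RWRR R=BBOR D=OWYB L=GGOG
After move 5 (U'): U=WRRR F=GGYG R=YYOR B=BBWB L=OWOG
Query 1: D[1] = W
Query 2: F[1] = G
Query 3: R[0] = Y
Query 4: R[1] = Y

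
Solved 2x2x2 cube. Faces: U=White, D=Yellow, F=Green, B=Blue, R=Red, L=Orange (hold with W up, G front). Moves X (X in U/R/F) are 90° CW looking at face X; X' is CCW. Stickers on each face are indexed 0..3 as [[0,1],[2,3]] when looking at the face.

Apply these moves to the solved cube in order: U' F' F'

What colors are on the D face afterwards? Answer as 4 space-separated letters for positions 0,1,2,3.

Answer: W W Y Y

Derivation:
After move 1 (U'): U=WWWW F=OOGG R=GGRR B=RRBB L=BBOO
After move 2 (F'): F=OGOG U=WWGR R=YGYR D=BOYY L=BWOW
After move 3 (F'): F=GGOO U=WWYY R=OGBR D=WWYY L=BROG
Query: D face = WWYY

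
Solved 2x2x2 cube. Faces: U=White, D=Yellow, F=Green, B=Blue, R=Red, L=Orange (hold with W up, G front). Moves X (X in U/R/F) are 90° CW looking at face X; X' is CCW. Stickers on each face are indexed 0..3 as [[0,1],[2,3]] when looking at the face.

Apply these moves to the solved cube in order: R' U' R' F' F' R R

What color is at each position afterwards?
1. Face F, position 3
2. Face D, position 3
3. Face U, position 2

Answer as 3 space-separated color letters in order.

Answer: G Y O

Derivation:
After move 1 (R'): R=RRRR U=WBWB F=GWGW D=YGYG B=YBYB
After move 2 (U'): U=BBWW F=OOGW R=GWRR B=RRYB L=YBOO
After move 3 (R'): R=WRGR U=BYWR F=OBGW D=YOYW B=GRGB
After move 4 (F'): F=BWOG U=BYWG R=ORYR D=BOYW L=YROW
After move 5 (F'): F=WGBO U=BYOY R=ORBR D=RWYW L=YGOW
After move 6 (R): R=BORR U=BGOO F=WWBW D=RGYG B=YRYB
After move 7 (R): R=RBRO U=BWOW F=WGBG D=RYYY B=ORGB
Query 1: F[3] = G
Query 2: D[3] = Y
Query 3: U[2] = O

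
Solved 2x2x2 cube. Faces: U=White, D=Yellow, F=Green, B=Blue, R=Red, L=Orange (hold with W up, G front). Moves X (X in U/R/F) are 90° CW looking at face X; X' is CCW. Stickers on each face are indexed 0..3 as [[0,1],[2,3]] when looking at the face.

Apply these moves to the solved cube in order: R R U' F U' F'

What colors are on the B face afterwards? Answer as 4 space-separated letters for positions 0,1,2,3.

Answer: W B G B

Derivation:
After move 1 (R): R=RRRR U=WGWG F=GYGY D=YBYB B=WBWB
After move 2 (R): R=RRRR U=WYWY F=GBGB D=YWYW B=GBGB
After move 3 (U'): U=YYWW F=OOGB R=GBRR B=RRGB L=GBOO
After move 4 (F): F=GOBO U=YYOB R=WBWR D=RGYW L=GYOW
After move 5 (U'): U=YBYO F=GYBO R=GOWR B=WBGB L=RROW
After move 6 (F'): F=YOGB U=YBGW R=GORR D=RWYW L=ROOY
Query: B face = WBGB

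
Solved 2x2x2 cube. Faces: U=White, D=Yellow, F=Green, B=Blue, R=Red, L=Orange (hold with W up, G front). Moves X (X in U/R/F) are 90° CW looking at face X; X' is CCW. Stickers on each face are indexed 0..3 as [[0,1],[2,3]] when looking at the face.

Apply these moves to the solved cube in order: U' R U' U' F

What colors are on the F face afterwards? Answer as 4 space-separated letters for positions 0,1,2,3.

After move 1 (U'): U=WWWW F=OOGG R=GGRR B=RRBB L=BBOO
After move 2 (R): R=RGRG U=WOWG F=OYGY D=YBYR B=WRWB
After move 3 (U'): U=OGWW F=BBGY R=OYRG B=RGWB L=WROO
After move 4 (U'): U=GWOW F=WRGY R=BBRG B=OYWB L=RGOO
After move 5 (F): F=GWYR U=GWOG R=OBWG D=RBYR L=RYOB
Query: F face = GWYR

Answer: G W Y R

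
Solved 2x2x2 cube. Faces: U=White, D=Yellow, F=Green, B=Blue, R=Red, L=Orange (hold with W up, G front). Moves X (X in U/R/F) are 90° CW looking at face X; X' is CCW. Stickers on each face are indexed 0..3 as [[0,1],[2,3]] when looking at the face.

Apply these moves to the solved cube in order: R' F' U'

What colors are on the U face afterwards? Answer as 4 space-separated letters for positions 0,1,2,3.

After move 1 (R'): R=RRRR U=WBWB F=GWGW D=YGYG B=YBYB
After move 2 (F'): F=WWGG U=WBRR R=GRYR D=OOYG L=OBOW
After move 3 (U'): U=BRWR F=OBGG R=WWYR B=GRYB L=YBOW
Query: U face = BRWR

Answer: B R W R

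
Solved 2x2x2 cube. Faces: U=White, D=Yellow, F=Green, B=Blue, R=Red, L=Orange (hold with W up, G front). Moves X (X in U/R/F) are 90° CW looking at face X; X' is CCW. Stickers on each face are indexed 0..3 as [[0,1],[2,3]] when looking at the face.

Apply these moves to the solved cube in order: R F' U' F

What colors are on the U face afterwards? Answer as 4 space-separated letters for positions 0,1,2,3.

Answer: G R W B

Derivation:
After move 1 (R): R=RRRR U=WGWG F=GYGY D=YBYB B=WBWB
After move 2 (F'): F=YYGG U=WGRR R=BRYR D=OOYB L=OGOW
After move 3 (U'): U=GRWR F=OGGG R=YYYR B=BRWB L=WBOW
After move 4 (F): F=GOGG U=GRWB R=WYRR D=YYYB L=WOOO
Query: U face = GRWB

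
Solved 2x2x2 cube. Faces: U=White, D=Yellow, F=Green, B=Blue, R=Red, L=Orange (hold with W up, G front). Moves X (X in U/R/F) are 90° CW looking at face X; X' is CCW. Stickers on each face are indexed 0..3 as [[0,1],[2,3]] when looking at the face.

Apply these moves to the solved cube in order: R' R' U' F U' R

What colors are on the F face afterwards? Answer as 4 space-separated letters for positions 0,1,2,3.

After move 1 (R'): R=RRRR U=WBWB F=GWGW D=YGYG B=YBYB
After move 2 (R'): R=RRRR U=WYWY F=GBGB D=YWYW B=GBGB
After move 3 (U'): U=YYWW F=OOGB R=GBRR B=RRGB L=GBOO
After move 4 (F): F=GOBO U=YYOB R=WBWR D=RGYW L=GYOW
After move 5 (U'): U=YBYO F=GYBO R=GOWR B=WBGB L=RROW
After move 6 (R): R=WGRO U=YYYO F=GGBW D=RGYW B=OBBB
Query: F face = GGBW

Answer: G G B W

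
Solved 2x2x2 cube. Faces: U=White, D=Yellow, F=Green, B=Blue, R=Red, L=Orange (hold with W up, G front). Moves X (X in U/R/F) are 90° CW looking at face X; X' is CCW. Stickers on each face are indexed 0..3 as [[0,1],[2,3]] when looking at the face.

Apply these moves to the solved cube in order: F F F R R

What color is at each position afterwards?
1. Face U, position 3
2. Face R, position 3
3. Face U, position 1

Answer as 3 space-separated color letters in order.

After move 1 (F): F=GGGG U=WWOO R=WRWR D=RRYY L=OYOY
After move 2 (F): F=GGGG U=WWYY R=OROR D=WWYY L=OROR
After move 3 (F): F=GGGG U=WWRR R=YRYR D=OOYY L=OWOW
After move 4 (R): R=YYRR U=WGRG F=GOGY D=OBYB B=RBWB
After move 5 (R): R=RYRY U=WORY F=GBGB D=OWYR B=GBGB
Query 1: U[3] = Y
Query 2: R[3] = Y
Query 3: U[1] = O

Answer: Y Y O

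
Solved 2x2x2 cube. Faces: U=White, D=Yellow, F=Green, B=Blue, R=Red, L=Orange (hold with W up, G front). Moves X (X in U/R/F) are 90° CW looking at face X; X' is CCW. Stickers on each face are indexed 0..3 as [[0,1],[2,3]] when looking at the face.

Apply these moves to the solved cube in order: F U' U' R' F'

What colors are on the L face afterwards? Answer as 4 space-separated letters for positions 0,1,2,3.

After move 1 (F): F=GGGG U=WWOO R=WRWR D=RRYY L=OYOY
After move 2 (U'): U=WOWO F=OYGG R=GGWR B=WRBB L=BBOY
After move 3 (U'): U=OOWW F=BBGG R=OYWR B=GGBB L=WROY
After move 4 (R'): R=YROW U=OBWG F=BOGW D=RBYG B=YGRB
After move 5 (F'): F=OWBG U=OBYO R=BRRW D=RYYG L=WGOW
Query: L face = WGOW

Answer: W G O W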